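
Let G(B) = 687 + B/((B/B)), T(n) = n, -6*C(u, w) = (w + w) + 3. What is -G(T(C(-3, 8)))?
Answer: -4103/6 ≈ -683.83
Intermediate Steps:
C(u, w) = -½ - w/3 (C(u, w) = -((w + w) + 3)/6 = -(2*w + 3)/6 = -(3 + 2*w)/6 = -½ - w/3)
G(B) = 687 + B (G(B) = 687 + B/1 = 687 + B*1 = 687 + B)
-G(T(C(-3, 8))) = -(687 + (-½ - ⅓*8)) = -(687 + (-½ - 8/3)) = -(687 - 19/6) = -1*4103/6 = -4103/6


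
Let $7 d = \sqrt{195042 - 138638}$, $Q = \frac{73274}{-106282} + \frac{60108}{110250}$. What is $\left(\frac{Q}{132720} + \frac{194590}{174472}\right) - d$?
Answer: $\frac{3152271034140295867}{2826371179232370000} - \frac{2 \sqrt{14101}}{7} \approx -32.813$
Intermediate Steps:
$Q = - \frac{140838337}{976465875}$ ($Q = 73274 \left(- \frac{1}{106282}\right) + 60108 \cdot \frac{1}{110250} = - \frac{36637}{53141} + \frac{10018}{18375} = - \frac{140838337}{976465875} \approx -0.14423$)
$d = \frac{2 \sqrt{14101}}{7}$ ($d = \frac{\sqrt{195042 - 138638}}{7} = \frac{\sqrt{56404}}{7} = \frac{2 \sqrt{14101}}{7} \approx 33.928$)
$\left(\frac{Q}{132720} + \frac{194590}{174472}\right) - d = \left(- \frac{140838337}{976465875 \cdot 132720} + \frac{194590}{174472}\right) - \frac{2 \sqrt{14101}}{7} = \left(\left(- \frac{140838337}{976465875}\right) \frac{1}{132720} + 194590 \cdot \frac{1}{174472}\right) - \frac{2 \sqrt{14101}}{7} = \left(- \frac{140838337}{129596550930000} + \frac{97295}{87236}\right) - \frac{2 \sqrt{14101}}{7} = \frac{3152271034140295867}{2826371179232370000} - \frac{2 \sqrt{14101}}{7}$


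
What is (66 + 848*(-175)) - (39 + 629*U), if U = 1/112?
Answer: -16618405/112 ≈ -1.4838e+5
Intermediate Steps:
U = 1/112 ≈ 0.0089286
(66 + 848*(-175)) - (39 + 629*U) = (66 + 848*(-175)) - (39 + 629*(1/112)) = (66 - 148400) - (39 + 629/112) = -148334 - 1*4997/112 = -148334 - 4997/112 = -16618405/112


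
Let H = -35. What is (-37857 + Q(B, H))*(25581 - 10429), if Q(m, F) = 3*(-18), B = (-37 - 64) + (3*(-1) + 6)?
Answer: -574427472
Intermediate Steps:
B = -98 (B = -101 + (-3 + 6) = -101 + 3 = -98)
Q(m, F) = -54
(-37857 + Q(B, H))*(25581 - 10429) = (-37857 - 54)*(25581 - 10429) = -37911*15152 = -574427472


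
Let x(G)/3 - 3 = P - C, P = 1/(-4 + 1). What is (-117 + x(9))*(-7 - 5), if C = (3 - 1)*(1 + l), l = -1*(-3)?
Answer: 1596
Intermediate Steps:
l = 3
C = 8 (C = (3 - 1)*(1 + 3) = 2*4 = 8)
P = -1/3 (P = 1/(-3) = -1/3 ≈ -0.33333)
x(G) = -16 (x(G) = 9 + 3*(-1/3 - 1*8) = 9 + 3*(-1/3 - 8) = 9 + 3*(-25/3) = 9 - 25 = -16)
(-117 + x(9))*(-7 - 5) = (-117 - 16)*(-7 - 5) = -133*(-12) = 1596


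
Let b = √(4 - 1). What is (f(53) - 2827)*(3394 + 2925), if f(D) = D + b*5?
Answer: -17528906 + 31595*√3 ≈ -1.7474e+7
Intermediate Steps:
b = √3 ≈ 1.7320
f(D) = D + 5*√3 (f(D) = D + √3*5 = D + 5*√3)
(f(53) - 2827)*(3394 + 2925) = ((53 + 5*√3) - 2827)*(3394 + 2925) = (-2774 + 5*√3)*6319 = -17528906 + 31595*√3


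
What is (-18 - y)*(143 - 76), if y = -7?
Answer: -737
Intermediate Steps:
(-18 - y)*(143 - 76) = (-18 - 1*(-7))*(143 - 76) = (-18 + 7)*67 = -11*67 = -737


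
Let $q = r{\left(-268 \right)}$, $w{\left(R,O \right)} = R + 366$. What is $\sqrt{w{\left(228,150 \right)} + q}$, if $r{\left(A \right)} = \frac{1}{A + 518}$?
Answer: $\frac{\sqrt{1485010}}{50} \approx 24.372$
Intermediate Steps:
$w{\left(R,O \right)} = 366 + R$
$r{\left(A \right)} = \frac{1}{518 + A}$
$q = \frac{1}{250}$ ($q = \frac{1}{518 - 268} = \frac{1}{250} \approx 0.004$)
$\sqrt{w{\left(228,150 \right)} + q} = \sqrt{\left(366 + 228\right) + \frac{1}{250}} = \sqrt{594 + \frac{1}{250}} = \sqrt{\frac{148501}{250}} = \frac{\sqrt{1485010}}{50}$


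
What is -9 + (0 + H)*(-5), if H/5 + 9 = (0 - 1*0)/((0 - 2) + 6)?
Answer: 216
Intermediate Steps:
H = -45 (H = -45 + 5*((0 - 1*0)/((0 - 2) + 6)) = -45 + 5*((0 + 0)/(-2 + 6)) = -45 + 5*(0/4) = -45 + 5*(0*(¼)) = -45 + 5*0 = -45 + 0 = -45)
-9 + (0 + H)*(-5) = -9 + (0 - 45)*(-5) = -9 - 45*(-5) = -9 + 225 = 216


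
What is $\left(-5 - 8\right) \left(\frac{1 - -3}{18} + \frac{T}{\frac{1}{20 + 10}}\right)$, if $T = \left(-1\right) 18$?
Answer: $\frac{63154}{9} \approx 7017.1$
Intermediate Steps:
$T = -18$
$\left(-5 - 8\right) \left(\frac{1 - -3}{18} + \frac{T}{\frac{1}{20 + 10}}\right) = \left(-5 - 8\right) \left(\frac{1 - -3}{18} - \frac{18}{\frac{1}{20 + 10}}\right) = \left(-5 - 8\right) \left(\left(1 + 3\right) \frac{1}{18} - \frac{18}{\frac{1}{30}}\right) = - 13 \left(4 \cdot \frac{1}{18} - 18 \frac{1}{\frac{1}{30}}\right) = - 13 \left(\frac{2}{9} - 540\right) = \left(-13\right) \left(- \frac{4858}{9}\right) = \frac{63154}{9}$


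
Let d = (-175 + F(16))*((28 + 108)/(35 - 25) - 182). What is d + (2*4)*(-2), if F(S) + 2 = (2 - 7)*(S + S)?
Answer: 283674/5 ≈ 56735.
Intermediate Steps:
F(S) = -2 - 10*S (F(S) = -2 + (2 - 7)*(S + S) = -2 - 10*S)
d = 283754/5 (d = (-175 + (-2 - 10*16))*((28 + 108)/(35 - 25) - 182) = (-175 + (-2 - 160))*(136/10 - 182) = (-175 - 162)*(136*(1/10) - 182) = -337*(68/5 - 182) = -337*(-842/5) = 283754/5 ≈ 56751.)
d + (2*4)*(-2) = 283754/5 + (2*4)*(-2) = 283754/5 + 8*(-2) = 283754/5 - 16 = 283674/5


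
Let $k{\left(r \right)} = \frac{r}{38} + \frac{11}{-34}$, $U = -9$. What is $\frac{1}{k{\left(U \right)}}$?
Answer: $- \frac{323}{181} \approx -1.7845$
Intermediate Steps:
$k{\left(r \right)} = - \frac{11}{34} + \frac{r}{38}$ ($k{\left(r \right)} = r \frac{1}{38} + 11 \left(- \frac{1}{34}\right) = \frac{r}{38} - \frac{11}{34} = - \frac{11}{34} + \frac{r}{38}$)
$\frac{1}{k{\left(U \right)}} = \frac{1}{- \frac{11}{34} + \frac{1}{38} \left(-9\right)} = \frac{1}{- \frac{11}{34} - \frac{9}{38}} = \frac{1}{- \frac{181}{323}} = - \frac{323}{181}$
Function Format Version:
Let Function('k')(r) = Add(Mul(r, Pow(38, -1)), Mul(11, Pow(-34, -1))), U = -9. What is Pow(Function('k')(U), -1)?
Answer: Rational(-323, 181) ≈ -1.7845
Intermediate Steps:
Function('k')(r) = Add(Rational(-11, 34), Mul(Rational(1, 38), r)) (Function('k')(r) = Add(Mul(r, Rational(1, 38)), Mul(11, Rational(-1, 34))) = Add(Mul(Rational(1, 38), r), Rational(-11, 34)) = Add(Rational(-11, 34), Mul(Rational(1, 38), r)))
Pow(Function('k')(U), -1) = Pow(Add(Rational(-11, 34), Mul(Rational(1, 38), -9)), -1) = Pow(Add(Rational(-11, 34), Rational(-9, 38)), -1) = Pow(Rational(-181, 323), -1) = Rational(-323, 181)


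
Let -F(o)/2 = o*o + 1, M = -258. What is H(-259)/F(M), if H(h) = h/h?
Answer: -1/133130 ≈ -7.5115e-6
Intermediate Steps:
F(o) = -2 - 2*o² (F(o) = -2*(o*o + 1) = -2*(o² + 1) = -2*(1 + o²) = -2 - 2*o²)
H(h) = 1
H(-259)/F(M) = 1/(-2 - 2*(-258)²) = 1/(-2 - 2*66564) = 1/(-2 - 133128) = 1/(-133130) = 1*(-1/133130) = -1/133130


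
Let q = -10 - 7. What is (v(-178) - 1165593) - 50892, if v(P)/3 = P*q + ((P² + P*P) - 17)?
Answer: -1017354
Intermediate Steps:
q = -17
v(P) = -51 - 51*P + 6*P² (v(P) = 3*(P*(-17) + ((P² + P*P) - 17)) = 3*(-17*P + ((P² + P²) - 17)) = 3*(-17*P + (2*P² - 17)) = 3*(-17*P + (-17 + 2*P²)) = 3*(-17 - 17*P + 2*P²) = -51 - 51*P + 6*P²)
(v(-178) - 1165593) - 50892 = ((-51 - 51*(-178) + 6*(-178)²) - 1165593) - 50892 = ((-51 + 9078 + 6*31684) - 1165593) - 50892 = ((-51 + 9078 + 190104) - 1165593) - 50892 = (199131 - 1165593) - 50892 = -966462 - 50892 = -1017354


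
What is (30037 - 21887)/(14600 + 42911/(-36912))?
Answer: 300832800/538872289 ≈ 0.55826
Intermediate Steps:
(30037 - 21887)/(14600 + 42911/(-36912)) = 8150/(14600 + 42911*(-1/36912)) = 8150/(14600 - 42911/36912) = 8150/(538872289/36912) = 8150*(36912/538872289) = 300832800/538872289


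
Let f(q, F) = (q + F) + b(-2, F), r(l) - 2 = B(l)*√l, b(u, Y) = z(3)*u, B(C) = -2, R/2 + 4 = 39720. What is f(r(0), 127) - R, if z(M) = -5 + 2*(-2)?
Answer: -79285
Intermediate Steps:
z(M) = -9 (z(M) = -5 - 4 = -9)
R = 79432 (R = -8 + 2*39720 = -8 + 79440 = 79432)
b(u, Y) = -9*u
r(l) = 2 - 2*√l
f(q, F) = 18 + F + q (f(q, F) = (q + F) - 9*(-2) = (F + q) + 18 = 18 + F + q)
f(r(0), 127) - R = (18 + 127 + (2 - 2*√0)) - 1*79432 = (18 + 127 + (2 - 2*0)) - 79432 = (18 + 127 + (2 + 0)) - 79432 = (18 + 127 + 2) - 79432 = 147 - 79432 = -79285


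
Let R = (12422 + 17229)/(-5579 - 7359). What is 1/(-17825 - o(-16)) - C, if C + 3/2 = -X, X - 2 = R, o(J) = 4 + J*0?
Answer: 139344995/115335801 ≈ 1.2082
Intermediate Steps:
o(J) = 4 (o(J) = 4 + 0 = 4)
R = -29651/12938 (R = 29651/(-12938) = 29651*(-1/12938) = -29651/12938 ≈ -2.2918)
X = -3775/12938 (X = 2 - 29651/12938 = -3775/12938 ≈ -0.29178)
C = -7816/6469 (C = -3/2 - 1*(-3775/12938) = -3/2 + 3775/12938 = -7816/6469 ≈ -1.2082)
1/(-17825 - o(-16)) - C = 1/(-17825 - 1*4) - 1*(-7816/6469) = 1/(-17825 - 4) + 7816/6469 = 1/(-17829) + 7816/6469 = -1/17829 + 7816/6469 = 139344995/115335801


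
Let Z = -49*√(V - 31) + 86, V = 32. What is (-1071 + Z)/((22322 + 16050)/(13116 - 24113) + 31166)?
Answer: -5685449/171347065 ≈ -0.033181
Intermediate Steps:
Z = 37 (Z = -49*√(32 - 31) + 86 = -49*√1 + 86 = -49*1 + 86 = -49 + 86 = 37)
(-1071 + Z)/((22322 + 16050)/(13116 - 24113) + 31166) = (-1071 + 37)/((22322 + 16050)/(13116 - 24113) + 31166) = -1034/(38372/(-10997) + 31166) = -1034/(38372*(-1/10997) + 31166) = -1034/(-38372/10997 + 31166) = -1034/342694130/10997 = -1034*10997/342694130 = -5685449/171347065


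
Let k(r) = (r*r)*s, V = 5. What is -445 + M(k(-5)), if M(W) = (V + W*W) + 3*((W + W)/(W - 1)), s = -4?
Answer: 966160/101 ≈ 9565.9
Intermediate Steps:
k(r) = -4*r² (k(r) = (r*r)*(-4) = r²*(-4) = -4*r²)
M(W) = 5 + W² + 6*W/(-1 + W) (M(W) = (5 + W*W) + 3*((W + W)/(W - 1)) = (5 + W²) + 3*((2*W)/(-1 + W)) = (5 + W²) + 3*(2*W/(-1 + W)) = (5 + W²) + 6*W/(-1 + W) = 5 + W² + 6*W/(-1 + W))
-445 + M(k(-5)) = -445 + (-5 + (-4*(-5)²)³ - (-4*(-5)²)² + 11*(-4*(-5)²))/(-1 - 4*(-5)²) = -445 + (-5 + (-4*25)³ - (-4*25)² + 11*(-4*25))/(-1 - 4*25) = -445 + (-5 + (-100)³ - 1*(-100)² + 11*(-100))/(-1 - 100) = -445 + (-5 - 1000000 - 1*10000 - 1100)/(-101) = -445 - (-5 - 1000000 - 10000 - 1100)/101 = -445 - 1/101*(-1011105) = -445 + 1011105/101 = 966160/101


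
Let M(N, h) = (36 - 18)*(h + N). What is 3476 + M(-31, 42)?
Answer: 3674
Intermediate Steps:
M(N, h) = 18*N + 18*h (M(N, h) = 18*(N + h) = 18*N + 18*h)
3476 + M(-31, 42) = 3476 + (18*(-31) + 18*42) = 3476 + (-558 + 756) = 3476 + 198 = 3674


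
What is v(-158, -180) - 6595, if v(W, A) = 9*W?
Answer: -8017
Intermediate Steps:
v(-158, -180) - 6595 = 9*(-158) - 6595 = -1422 - 6595 = -8017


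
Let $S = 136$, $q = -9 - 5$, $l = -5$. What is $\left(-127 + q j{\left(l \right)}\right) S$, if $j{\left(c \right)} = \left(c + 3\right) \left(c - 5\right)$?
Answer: $-55352$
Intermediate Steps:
$q = -14$ ($q = -9 - 5 = -14$)
$j{\left(c \right)} = \left(-5 + c\right) \left(3 + c\right)$ ($j{\left(c \right)} = \left(3 + c\right) \left(-5 + c\right) = \left(-5 + c\right) \left(3 + c\right)$)
$\left(-127 + q j{\left(l \right)}\right) S = \left(-127 - 14 \left(-15 + \left(-5\right)^{2} - -10\right)\right) 136 = \left(-127 - 14 \left(-15 + 25 + 10\right)\right) 136 = \left(-127 - 280\right) 136 = \left(-407\right) 136 = -55352$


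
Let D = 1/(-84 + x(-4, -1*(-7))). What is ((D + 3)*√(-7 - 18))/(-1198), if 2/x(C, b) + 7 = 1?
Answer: -1890*I/151547 ≈ -0.012471*I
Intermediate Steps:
x(C, b) = -⅓ (x(C, b) = 2/(-7 + 1) = 2/(-6) = 2*(-⅙) = -⅓)
D = -3/253 (D = 1/(-84 - ⅓) = 1/(-253/3) = -3/253 ≈ -0.011858)
((D + 3)*√(-7 - 18))/(-1198) = ((-3/253 + 3)*√(-7 - 18))/(-1198) = (756*√(-25)/253)*(-1/1198) = (756*(5*I)/253)*(-1/1198) = (3780*I/253)*(-1/1198) = -1890*I/151547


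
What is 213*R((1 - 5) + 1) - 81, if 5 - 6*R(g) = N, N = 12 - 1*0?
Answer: -659/2 ≈ -329.50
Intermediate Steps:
N = 12 (N = 12 + 0 = 12)
R(g) = -7/6 (R(g) = ⅚ - ⅙*12 = ⅚ - 2 = -7/6)
213*R((1 - 5) + 1) - 81 = 213*(-7/6) - 81 = -497/2 - 81 = -659/2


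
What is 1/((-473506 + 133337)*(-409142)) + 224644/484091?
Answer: 31265373461734803/67374538844706818 ≈ 0.46405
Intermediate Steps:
1/((-473506 + 133337)*(-409142)) + 224644/484091 = -1/409142/(-340169) + 224644*(1/484091) = -1/340169*(-1/409142) + 224644/484091 = 1/139177424998 + 224644/484091 = 31265373461734803/67374538844706818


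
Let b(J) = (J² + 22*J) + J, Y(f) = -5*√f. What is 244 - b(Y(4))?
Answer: 374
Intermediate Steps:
b(J) = J² + 23*J
244 - b(Y(4)) = 244 - (-5*√4)*(23 - 5*√4) = 244 - (-5*2)*(23 - 5*2) = 244 - (-10)*(23 - 10) = 244 - (-10)*13 = 244 - 1*(-130) = 244 + 130 = 374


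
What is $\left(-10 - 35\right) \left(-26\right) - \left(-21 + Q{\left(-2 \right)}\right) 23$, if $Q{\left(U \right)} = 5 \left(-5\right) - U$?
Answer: $2182$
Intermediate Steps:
$Q{\left(U \right)} = -25 - U$
$\left(-10 - 35\right) \left(-26\right) - \left(-21 + Q{\left(-2 \right)}\right) 23 = \left(-10 - 35\right) \left(-26\right) - \left(-21 - 23\right) 23 = \left(-45\right) \left(-26\right) - \left(-21 + \left(-25 + 2\right)\right) 23 = 1170 - \left(-21 - 23\right) 23 = 1170 - \left(-44\right) 23 = 1170 - -1012 = 1170 + 1012 = 2182$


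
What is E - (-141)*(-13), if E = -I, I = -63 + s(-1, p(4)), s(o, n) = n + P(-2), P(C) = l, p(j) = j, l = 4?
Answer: -1778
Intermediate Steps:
P(C) = 4
s(o, n) = 4 + n (s(o, n) = n + 4 = 4 + n)
I = -55 (I = -63 + (4 + 4) = -63 + 8 = -55)
E = 55 (E = -1*(-55) = 55)
E - (-141)*(-13) = 55 - (-141)*(-13) = 55 - 47*39 = 55 - 1833 = -1778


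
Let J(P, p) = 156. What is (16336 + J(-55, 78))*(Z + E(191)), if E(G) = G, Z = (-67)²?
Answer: 77182560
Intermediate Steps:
Z = 4489
(16336 + J(-55, 78))*(Z + E(191)) = (16336 + 156)*(4489 + 191) = 16492*4680 = 77182560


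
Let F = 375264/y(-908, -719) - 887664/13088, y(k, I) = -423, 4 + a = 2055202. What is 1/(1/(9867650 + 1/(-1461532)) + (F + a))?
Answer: 554463838375312354/1139003474441107081218405 ≈ 4.8680e-7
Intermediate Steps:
a = 2055198 (a = -4 + 2055202 = 2055198)
F = -36714841/38446 (F = 375264/(-423) - 887664/13088 = 375264*(-1/423) - 887664*1/13088 = -41696/47 - 55479/818 = -36714841/38446 ≈ -954.97)
1/(1/(9867650 + 1/(-1461532)) + (F + a)) = 1/(1/(9867650 + 1/(-1461532)) + (-36714841/38446 + 2055198)) = 1/(1/(9867650 - 1/1461532) + 78977427467/38446) = 1/(1/(14421886239799/1461532) + 78977427467/38446) = 1/(1461532/14421886239799 + 78977427467/38446) = 1/(1139003474441107081218405/554463838375312354) = 554463838375312354/1139003474441107081218405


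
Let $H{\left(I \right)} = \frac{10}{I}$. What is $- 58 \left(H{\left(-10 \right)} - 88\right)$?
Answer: $5162$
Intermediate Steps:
$- 58 \left(H{\left(-10 \right)} - 88\right) = - 58 \left(\frac{10}{-10} - 88\right) = - 58 \left(10 \left(- \frac{1}{10}\right) - 88\right) = - 58 \left(-1 - 88\right) = \left(-58\right) \left(-89\right) = 5162$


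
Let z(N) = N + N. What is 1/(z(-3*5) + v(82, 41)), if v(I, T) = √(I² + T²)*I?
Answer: 3/5651432 + 1681*√5/28257160 ≈ 0.00013355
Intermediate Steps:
z(N) = 2*N
v(I, T) = I*√(I² + T²)
1/(z(-3*5) + v(82, 41)) = 1/(2*(-3*5) + 82*√(82² + 41²)) = 1/(2*(-15) + 82*√(6724 + 1681)) = 1/(-30 + 82*√8405) = 1/(-30 + 82*(41*√5)) = 1/(-30 + 3362*√5)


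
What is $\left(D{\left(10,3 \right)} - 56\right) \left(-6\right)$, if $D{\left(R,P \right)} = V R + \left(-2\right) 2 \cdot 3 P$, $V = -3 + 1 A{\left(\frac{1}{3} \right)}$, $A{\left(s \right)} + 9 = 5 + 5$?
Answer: $672$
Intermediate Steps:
$A{\left(s \right)} = 1$ ($A{\left(s \right)} = -9 + \left(5 + 5\right) = -9 + 10 = 1$)
$V = -2$ ($V = -3 + 1 \cdot 1 = -3 + 1 = -2$)
$D{\left(R,P \right)} = - 12 P - 2 R$ ($D{\left(R,P \right)} = - 2 R + \left(-2\right) 2 \cdot 3 P = - 2 R + \left(-4\right) 3 P = - 2 R - 12 P = - 12 P - 2 R$)
$\left(D{\left(10,3 \right)} - 56\right) \left(-6\right) = \left(\left(\left(-12\right) 3 - 20\right) - 56\right) \left(-6\right) = \left(\left(-36 - 20\right) - 56\right) \left(-6\right) = \left(-56 - 56\right) \left(-6\right) = \left(-112\right) \left(-6\right) = 672$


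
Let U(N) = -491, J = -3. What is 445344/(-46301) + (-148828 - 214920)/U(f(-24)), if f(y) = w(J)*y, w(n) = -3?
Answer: 16623232244/22733791 ≈ 731.21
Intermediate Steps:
f(y) = -3*y
445344/(-46301) + (-148828 - 214920)/U(f(-24)) = 445344/(-46301) + (-148828 - 214920)/(-491) = 445344*(-1/46301) - 363748*(-1/491) = -445344/46301 + 363748/491 = 16623232244/22733791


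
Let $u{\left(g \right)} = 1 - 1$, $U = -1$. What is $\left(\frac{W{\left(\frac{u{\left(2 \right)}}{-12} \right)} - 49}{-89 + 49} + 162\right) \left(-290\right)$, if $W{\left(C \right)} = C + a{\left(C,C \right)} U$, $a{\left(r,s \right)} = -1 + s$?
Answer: $-47328$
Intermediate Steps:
$u{\left(g \right)} = 0$
$W{\left(C \right)} = 1$ ($W{\left(C \right)} = C + \left(-1 + C\right) \left(-1\right) = C - \left(-1 + C\right) = 1$)
$\left(\frac{W{\left(\frac{u{\left(2 \right)}}{-12} \right)} - 49}{-89 + 49} + 162\right) \left(-290\right) = \left(\frac{1 - 49}{-89 + 49} + 162\right) \left(-290\right) = \left(- \frac{48}{-40} + 162\right) \left(-290\right) = \left(\left(-48\right) \left(- \frac{1}{40}\right) + 162\right) \left(-290\right) = \left(\frac{6}{5} + 162\right) \left(-290\right) = \frac{816}{5} \left(-290\right) = -47328$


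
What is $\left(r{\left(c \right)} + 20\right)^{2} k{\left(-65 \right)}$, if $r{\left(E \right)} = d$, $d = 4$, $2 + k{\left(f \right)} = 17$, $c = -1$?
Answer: $8640$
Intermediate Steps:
$k{\left(f \right)} = 15$ ($k{\left(f \right)} = -2 + 17 = 15$)
$r{\left(E \right)} = 4$
$\left(r{\left(c \right)} + 20\right)^{2} k{\left(-65 \right)} = \left(4 + 20\right)^{2} \cdot 15 = 24^{2} \cdot 15 = 576 \cdot 15 = 8640$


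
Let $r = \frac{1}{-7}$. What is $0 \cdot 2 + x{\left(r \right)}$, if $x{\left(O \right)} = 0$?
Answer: $0$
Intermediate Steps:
$r = - \frac{1}{7} \approx -0.14286$
$0 \cdot 2 + x{\left(r \right)} = 0 \cdot 2 + 0 = 0 + 0 = 0$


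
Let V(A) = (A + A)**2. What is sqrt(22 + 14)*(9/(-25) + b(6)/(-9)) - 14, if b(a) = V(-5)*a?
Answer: -10404/25 ≈ -416.16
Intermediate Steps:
V(A) = 4*A**2 (V(A) = (2*A)**2 = 4*A**2)
b(a) = 100*a (b(a) = (4*(-5)**2)*a = (4*25)*a = 100*a)
sqrt(22 + 14)*(9/(-25) + b(6)/(-9)) - 14 = sqrt(22 + 14)*(9/(-25) + (100*6)/(-9)) - 14 = sqrt(36)*(9*(-1/25) + 600*(-1/9)) - 14 = 6*(-9/25 - 200/3) - 14 = 6*(-5027/75) - 14 = -10054/25 - 14 = -10404/25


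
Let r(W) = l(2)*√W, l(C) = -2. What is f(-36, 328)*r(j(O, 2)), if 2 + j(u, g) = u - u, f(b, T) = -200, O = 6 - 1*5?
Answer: 400*I*√2 ≈ 565.69*I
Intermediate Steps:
O = 1 (O = 6 - 5 = 1)
j(u, g) = -2 (j(u, g) = -2 + (u - u) = -2 + 0 = -2)
r(W) = -2*√W
f(-36, 328)*r(j(O, 2)) = -(-400)*√(-2) = -(-400)*I*√2 = 400*I*√2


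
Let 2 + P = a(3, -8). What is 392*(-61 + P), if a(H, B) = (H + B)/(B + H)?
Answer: -24304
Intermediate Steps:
a(H, B) = 1 (a(H, B) = (B + H)/(B + H) = 1)
P = -1 (P = -2 + 1 = -1)
392*(-61 + P) = 392*(-61 - 1) = 392*(-62) = -24304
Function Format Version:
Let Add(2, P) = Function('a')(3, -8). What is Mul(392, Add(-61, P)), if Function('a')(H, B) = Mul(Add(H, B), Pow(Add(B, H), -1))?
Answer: -24304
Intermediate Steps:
Function('a')(H, B) = 1 (Function('a')(H, B) = Mul(Add(B, H), Pow(Add(B, H), -1)) = 1)
P = -1 (P = Add(-2, 1) = -1)
Mul(392, Add(-61, P)) = Mul(392, Add(-61, -1)) = Mul(392, -62) = -24304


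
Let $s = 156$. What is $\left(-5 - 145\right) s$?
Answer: $-23400$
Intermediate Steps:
$\left(-5 - 145\right) s = \left(-5 - 145\right) 156 = \left(-150\right) 156 = -23400$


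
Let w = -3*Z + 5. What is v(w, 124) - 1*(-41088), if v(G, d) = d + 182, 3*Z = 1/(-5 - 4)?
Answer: 41394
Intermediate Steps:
Z = -1/27 (Z = 1/(3*(-5 - 4)) = (⅓)/(-9) = (⅓)*(-⅑) = -1/27 ≈ -0.037037)
w = 46/9 (w = -3*(-1/27) + 5 = ⅑ + 5 = 46/9 ≈ 5.1111)
v(G, d) = 182 + d
v(w, 124) - 1*(-41088) = (182 + 124) - 1*(-41088) = 306 + 41088 = 41394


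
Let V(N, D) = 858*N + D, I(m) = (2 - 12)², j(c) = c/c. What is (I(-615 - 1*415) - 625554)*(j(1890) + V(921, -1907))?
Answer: -493052893648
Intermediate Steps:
j(c) = 1
I(m) = 100 (I(m) = (-10)² = 100)
V(N, D) = D + 858*N
(I(-615 - 1*415) - 625554)*(j(1890) + V(921, -1907)) = (100 - 625554)*(1 + (-1907 + 858*921)) = -625454*(1 + (-1907 + 790218)) = -625454*(1 + 788311) = -625454*788312 = -493052893648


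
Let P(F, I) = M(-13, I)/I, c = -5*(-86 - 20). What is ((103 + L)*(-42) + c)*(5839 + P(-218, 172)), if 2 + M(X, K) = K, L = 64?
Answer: -1628258838/43 ≈ -3.7866e+7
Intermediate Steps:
M(X, K) = -2 + K
c = 530 (c = -5*(-106) = 530)
P(F, I) = (-2 + I)/I
((103 + L)*(-42) + c)*(5839 + P(-218, 172)) = ((103 + 64)*(-42) + 530)*(5839 + (-2 + 172)/172) = (167*(-42) + 530)*(5839 + (1/172)*170) = (-7014 + 530)*(5839 + 85/86) = -6484*502239/86 = -1628258838/43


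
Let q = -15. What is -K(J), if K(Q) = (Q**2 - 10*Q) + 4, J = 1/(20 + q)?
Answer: -51/25 ≈ -2.0400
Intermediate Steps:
J = 1/5 (J = 1/(20 - 15) = 1/5 ≈ 0.20000)
K(Q) = 4 + Q**2 - 10*Q
-K(J) = -(4 + (1/5)**2 - 10*1/5) = -(4 + 1/25 - 2) = -1*51/25 = -51/25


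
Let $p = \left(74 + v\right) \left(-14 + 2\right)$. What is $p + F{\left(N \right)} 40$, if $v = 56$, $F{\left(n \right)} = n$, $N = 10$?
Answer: $-1160$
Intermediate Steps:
$p = -1560$ ($p = \left(74 + 56\right) \left(-14 + 2\right) = 130 \left(-12\right) = -1560$)
$p + F{\left(N \right)} 40 = -1560 + 10 \cdot 40 = -1560 + 400 = -1160$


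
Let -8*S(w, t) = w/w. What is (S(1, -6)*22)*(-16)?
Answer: 44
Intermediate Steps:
S(w, t) = -1/8 (S(w, t) = -w/(8*w) = -1/8*1 = -1/8)
(S(1, -6)*22)*(-16) = -1/8*22*(-16) = -11/4*(-16) = 44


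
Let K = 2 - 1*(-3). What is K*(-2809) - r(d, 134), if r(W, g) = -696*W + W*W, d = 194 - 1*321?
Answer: -118566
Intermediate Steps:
d = -127 (d = 194 - 321 = -127)
K = 5 (K = 2 + 3 = 5)
r(W, g) = W² - 696*W (r(W, g) = -696*W + W² = W² - 696*W)
K*(-2809) - r(d, 134) = 5*(-2809) - (-127)*(-696 - 127) = -14045 - (-127)*(-823) = -14045 - 1*104521 = -14045 - 104521 = -118566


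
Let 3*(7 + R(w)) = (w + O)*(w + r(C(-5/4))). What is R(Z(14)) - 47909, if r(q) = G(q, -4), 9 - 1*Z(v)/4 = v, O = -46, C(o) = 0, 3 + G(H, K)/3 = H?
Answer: -47278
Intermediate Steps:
G(H, K) = -9 + 3*H
Z(v) = 36 - 4*v
r(q) = -9 + 3*q
R(w) = -7 + (-46 + w)*(-9 + w)/3 (R(w) = -7 + ((w - 46)*(w + (-9 + 3*0)))/3 = -7 + ((-46 + w)*(w + (-9 + 0)))/3 = -7 + ((-46 + w)*(w - 9))/3 = -7 + ((-46 + w)*(-9 + w))/3 = -7 + (-46 + w)*(-9 + w)/3)
R(Z(14)) - 47909 = (131 - 55*(36 - 4*14)/3 + (36 - 4*14)²/3) - 47909 = (131 - 55*(36 - 56)/3 + (36 - 56)²/3) - 47909 = (131 - 55/3*(-20) + (⅓)*(-20)²) - 47909 = (131 + 1100/3 + (⅓)*400) - 47909 = (131 + 1100/3 + 400/3) - 47909 = 631 - 47909 = -47278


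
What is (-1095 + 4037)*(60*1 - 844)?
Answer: -2306528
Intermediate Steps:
(-1095 + 4037)*(60*1 - 844) = 2942*(60 - 844) = 2942*(-784) = -2306528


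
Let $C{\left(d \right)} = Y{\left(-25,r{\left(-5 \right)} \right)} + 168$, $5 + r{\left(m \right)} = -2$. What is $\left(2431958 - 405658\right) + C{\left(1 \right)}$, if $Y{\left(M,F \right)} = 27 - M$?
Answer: $2026520$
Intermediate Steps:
$r{\left(m \right)} = -7$ ($r{\left(m \right)} = -5 - 2 = -7$)
$C{\left(d \right)} = 220$ ($C{\left(d \right)} = \left(27 - -25\right) + 168 = \left(27 + 25\right) + 168 = 52 + 168 = 220$)
$\left(2431958 - 405658\right) + C{\left(1 \right)} = \left(2431958 - 405658\right) + 220 = 2026300 + 220 = 2026520$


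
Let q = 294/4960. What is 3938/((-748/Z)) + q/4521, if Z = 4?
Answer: -1337974047/63535120 ≈ -21.059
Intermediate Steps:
q = 147/2480 (q = 294*(1/4960) = 147/2480 ≈ 0.059274)
3938/((-748/Z)) + q/4521 = 3938/((-748/4)) + (147/2480)/4521 = 3938/((-748*¼)) + (147/2480)*(1/4521) = 3938/(-187) + 49/3737360 = 3938*(-1/187) + 49/3737360 = -358/17 + 49/3737360 = -1337974047/63535120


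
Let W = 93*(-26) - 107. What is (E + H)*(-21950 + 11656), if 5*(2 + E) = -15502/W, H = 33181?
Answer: -4312160480838/12625 ≈ -3.4156e+8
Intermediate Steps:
W = -2525 (W = -2418 - 107 = -2525)
E = -9748/12625 (E = -2 + (-15502/(-2525))/5 = -2 + (-15502*(-1/2525))/5 = -2 + (⅕)*(15502/2525) = -2 + 15502/12625 = -9748/12625 ≈ -0.77212)
(E + H)*(-21950 + 11656) = (-9748/12625 + 33181)*(-21950 + 11656) = (418900377/12625)*(-10294) = -4312160480838/12625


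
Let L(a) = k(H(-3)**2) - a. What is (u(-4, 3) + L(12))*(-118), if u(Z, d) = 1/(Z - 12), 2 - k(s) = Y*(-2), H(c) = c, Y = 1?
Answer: 7611/8 ≈ 951.38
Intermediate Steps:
k(s) = 4 (k(s) = 2 - (-2) = 2 - 1*(-2) = 2 + 2 = 4)
u(Z, d) = 1/(-12 + Z)
L(a) = 4 - a
(u(-4, 3) + L(12))*(-118) = (1/(-12 - 4) + (4 - 1*12))*(-118) = (1/(-16) + (4 - 12))*(-118) = (-1/16 - 8)*(-118) = -129/16*(-118) = 7611/8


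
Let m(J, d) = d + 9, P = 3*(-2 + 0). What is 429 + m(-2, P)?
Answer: 432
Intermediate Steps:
P = -6 (P = 3*(-2) = -6)
m(J, d) = 9 + d
429 + m(-2, P) = 429 + (9 - 6) = 429 + 3 = 432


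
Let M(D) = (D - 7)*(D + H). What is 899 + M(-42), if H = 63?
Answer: -130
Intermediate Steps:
M(D) = (-7 + D)*(63 + D) (M(D) = (D - 7)*(D + 63) = (-7 + D)*(63 + D))
899 + M(-42) = 899 + (-441 + (-42)² + 56*(-42)) = 899 + (-441 + 1764 - 2352) = 899 - 1029 = -130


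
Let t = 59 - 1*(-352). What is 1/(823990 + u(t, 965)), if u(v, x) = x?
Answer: 1/824955 ≈ 1.2122e-6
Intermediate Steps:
t = 411 (t = 59 + 352 = 411)
1/(823990 + u(t, 965)) = 1/(823990 + 965) = 1/824955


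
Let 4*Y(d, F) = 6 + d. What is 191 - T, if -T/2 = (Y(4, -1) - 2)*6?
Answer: 197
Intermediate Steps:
Y(d, F) = 3/2 + d/4 (Y(d, F) = (6 + d)/4 = 3/2 + d/4)
T = -6 (T = -2*((3/2 + (¼)*4) - 2)*6 = -2*((3/2 + 1) - 2)*6 = -2*(5/2 - 2)*6 = -6 ≈ -6.0000)
191 - T = 191 - 1*(-6) = 191 + 6 = 197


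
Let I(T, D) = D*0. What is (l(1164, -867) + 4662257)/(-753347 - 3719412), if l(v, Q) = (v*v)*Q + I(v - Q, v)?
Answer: 1170032575/4472759 ≈ 261.59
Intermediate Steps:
I(T, D) = 0
l(v, Q) = Q*v² (l(v, Q) = (v*v)*Q + 0 = v²*Q + 0 = Q*v² + 0 = Q*v²)
(l(1164, -867) + 4662257)/(-753347 - 3719412) = (-867*1164² + 4662257)/(-753347 - 3719412) = (-867*1354896 + 4662257)/(-4472759) = (-1174694832 + 4662257)*(-1/4472759) = -1170032575*(-1/4472759) = 1170032575/4472759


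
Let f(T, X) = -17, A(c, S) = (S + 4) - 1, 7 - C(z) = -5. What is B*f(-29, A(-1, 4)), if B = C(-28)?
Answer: -204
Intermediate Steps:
C(z) = 12 (C(z) = 7 - 1*(-5) = 7 + 5 = 12)
B = 12
A(c, S) = 3 + S (A(c, S) = (4 + S) - 1 = 3 + S)
B*f(-29, A(-1, 4)) = 12*(-17) = -204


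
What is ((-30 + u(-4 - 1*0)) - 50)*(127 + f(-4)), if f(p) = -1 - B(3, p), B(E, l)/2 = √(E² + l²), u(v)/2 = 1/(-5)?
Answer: -46632/5 ≈ -9326.4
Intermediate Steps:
u(v) = -⅖ (u(v) = 2/(-5) = 2*(-⅕) = -⅖)
B(E, l) = 2*√(E² + l²)
f(p) = -1 - 2*√(9 + p²) (f(p) = -1 - 2*√(3² + p²) = -1 - 2*√(9 + p²))
((-30 + u(-4 - 1*0)) - 50)*(127 + f(-4)) = ((-30 - ⅖) - 50)*(127 + (-1 - 2*√(9 + (-4)²))) = (-152/5 - 50)*(127 + (-1 - 2*√(9 + 16))) = -402*(127 + (-1 - 2*√25))/5 = -402*(127 + (-1 - 2*5))/5 = -402*(127 + (-1 - 10))/5 = -402*(127 - 11)/5 = -402/5*116 = -46632/5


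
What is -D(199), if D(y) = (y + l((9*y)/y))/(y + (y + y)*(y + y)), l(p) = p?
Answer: -208/158603 ≈ -0.0013115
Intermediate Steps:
D(y) = (9 + y)/(y + 4*y**2) (D(y) = (y + (9*y)/y)/(y + (y + y)*(y + y)) = (y + 9)/(y + (2*y)*(2*y)) = (9 + y)/(y + 4*y**2))
-D(199) = -(9 + 199)/(199*(1 + 4*199)) = -208/(199*(1 + 796)) = -208/(199*797) = -1*208/158603 = -208/158603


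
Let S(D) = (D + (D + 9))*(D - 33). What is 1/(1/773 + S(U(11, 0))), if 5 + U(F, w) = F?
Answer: -773/438290 ≈ -0.0017637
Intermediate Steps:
U(F, w) = -5 + F
S(D) = (-33 + D)*(9 + 2*D) (S(D) = (D + (9 + D))*(-33 + D) = (9 + 2*D)*(-33 + D) = (-33 + D)*(9 + 2*D))
1/(1/773 + S(U(11, 0))) = 1/(1/773 + (-297 - 57*(-5 + 11) + 2*(-5 + 11)**2)) = 1/(1/773 + (-297 - 57*6 + 2*6**2)) = 1/(1/773 + (-297 - 342 + 2*36)) = 1/(1/773 + (-297 - 342 + 72)) = 1/(1/773 - 567) = 1/(-438290/773) = -773/438290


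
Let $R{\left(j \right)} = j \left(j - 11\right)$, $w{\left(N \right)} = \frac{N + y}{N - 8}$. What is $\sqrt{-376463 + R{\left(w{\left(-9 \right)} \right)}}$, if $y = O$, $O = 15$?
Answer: $\frac{i \sqrt{108796649}}{17} \approx 613.56 i$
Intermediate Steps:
$y = 15$
$w{\left(N \right)} = \frac{15 + N}{-8 + N}$ ($w{\left(N \right)} = \frac{N + 15}{N - 8} = \frac{15 + N}{-8 + N}$)
$R{\left(j \right)} = j \left(-11 + j\right)$
$\sqrt{-376463 + R{\left(w{\left(-9 \right)} \right)}} = \sqrt{-376463 + \frac{15 - 9}{-8 - 9} \left(-11 + \frac{15 - 9}{-8 - 9}\right)} = \sqrt{-376463 + \frac{1}{-17} \cdot 6 \left(-11 + \frac{1}{-17} \cdot 6\right)} = \sqrt{-376463 + \left(- \frac{1}{17}\right) 6 \left(-11 - \frac{6}{17}\right)} = \sqrt{-376463 - \frac{6 \left(-11 - \frac{6}{17}\right)}{17}} = \sqrt{-376463 - - \frac{1158}{289}} = \sqrt{-376463 + \frac{1158}{289}} = \sqrt{- \frac{108796649}{289}} = \frac{i \sqrt{108796649}}{17}$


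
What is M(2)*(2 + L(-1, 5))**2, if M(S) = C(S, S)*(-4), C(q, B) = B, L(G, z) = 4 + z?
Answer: -968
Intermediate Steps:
M(S) = -4*S (M(S) = S*(-4) = -4*S)
M(2)*(2 + L(-1, 5))**2 = (-4*2)*(2 + (4 + 5))**2 = -8*(2 + 9)**2 = -8*11**2 = -8*121 = -968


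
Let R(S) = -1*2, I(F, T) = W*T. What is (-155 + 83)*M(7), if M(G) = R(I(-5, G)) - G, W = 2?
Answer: 648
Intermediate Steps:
I(F, T) = 2*T
R(S) = -2
M(G) = -2 - G
(-155 + 83)*M(7) = (-155 + 83)*(-2 - 1*7) = -72*(-2 - 7) = -72*(-9) = 648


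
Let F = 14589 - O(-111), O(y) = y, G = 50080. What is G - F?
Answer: 35380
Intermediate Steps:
F = 14700 (F = 14589 - 1*(-111) = 14589 + 111 = 14700)
G - F = 50080 - 1*14700 = 50080 - 14700 = 35380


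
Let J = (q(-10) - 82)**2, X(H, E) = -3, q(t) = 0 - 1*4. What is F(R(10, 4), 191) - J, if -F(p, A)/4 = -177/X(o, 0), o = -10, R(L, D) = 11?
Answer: -7632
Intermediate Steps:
q(t) = -4 (q(t) = 0 - 4 = -4)
F(p, A) = -236 (F(p, A) = -(-708)/(-3) = -(-708)*(-1)/3 = -4*59 = -236)
J = 7396 (J = (-4 - 82)**2 = (-86)**2 = 7396)
F(R(10, 4), 191) - J = -236 - 1*7396 = -236 - 7396 = -7632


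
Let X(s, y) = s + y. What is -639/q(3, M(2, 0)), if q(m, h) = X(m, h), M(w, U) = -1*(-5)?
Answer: -639/8 ≈ -79.875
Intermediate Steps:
M(w, U) = 5
q(m, h) = h + m (q(m, h) = m + h = h + m)
-639/q(3, M(2, 0)) = -639/(5 + 3) = -639/8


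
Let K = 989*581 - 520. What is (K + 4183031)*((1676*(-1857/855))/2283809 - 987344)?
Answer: -611430691103121168896/130177113 ≈ -4.6969e+12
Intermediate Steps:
K = 574089 (K = 574609 - 520 = 574089)
(K + 4183031)*((1676*(-1857/855))/2283809 - 987344) = (574089 + 4183031)*((1676*(-1857/855))/2283809 - 987344) = 4757120*((1676*(-1857*1/855))*(1/2283809) - 987344) = 4757120*((1676*(-619/285))*(1/2283809) - 987344) = 4757120*(-1037444/285*1/2283809 - 987344) = 4757120*(-1037444/650885565 - 987344) = 4757120*(-642647958326804/650885565) = -611430691103121168896/130177113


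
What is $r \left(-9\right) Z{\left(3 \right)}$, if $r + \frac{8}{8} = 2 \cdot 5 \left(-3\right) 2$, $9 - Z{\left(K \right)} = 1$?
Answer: $4392$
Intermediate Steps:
$Z{\left(K \right)} = 8$ ($Z{\left(K \right)} = 9 - 1 = 8$)
$r = -61$ ($r = -1 + 2 \cdot 5 \left(-3\right) 2 = -1 + 10 \left(-3\right) 2 = -1 - 60 = -61$)
$r \left(-9\right) Z{\left(3 \right)} = \left(-61\right) \left(-9\right) 8 = 549 \cdot 8 = 4392$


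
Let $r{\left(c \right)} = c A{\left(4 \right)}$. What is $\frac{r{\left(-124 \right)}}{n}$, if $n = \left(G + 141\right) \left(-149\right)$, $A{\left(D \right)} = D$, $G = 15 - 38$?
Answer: $\frac{248}{8791} \approx 0.028211$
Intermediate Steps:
$G = -23$ ($G = 15 - 38 = -23$)
$n = -17582$ ($n = \left(-23 + 141\right) \left(-149\right) = 118 \left(-149\right) = -17582$)
$r{\left(c \right)} = 4 c$ ($r{\left(c \right)} = c 4 = 4 c$)
$\frac{r{\left(-124 \right)}}{n} = \frac{4 \left(-124\right)}{-17582} = \left(-496\right) \left(- \frac{1}{17582}\right) = \frac{248}{8791}$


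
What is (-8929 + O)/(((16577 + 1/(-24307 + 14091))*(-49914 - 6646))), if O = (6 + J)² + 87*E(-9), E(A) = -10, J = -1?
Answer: 6240699/598654480585 ≈ 1.0425e-5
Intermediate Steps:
O = -845 (O = (6 - 1)² + 87*(-10) = 5² - 870 = 25 - 870 = -845)
(-8929 + O)/(((16577 + 1/(-24307 + 14091))*(-49914 - 6646))) = (-8929 - 845)/(((16577 + 1/(-24307 + 14091))*(-49914 - 6646))) = -9774*(-1/(56560*(16577 + 1/(-10216)))) = -9774*(-1/(56560*(16577 - 1/10216))) = -9774/((169350631/10216)*(-56560)) = -9774/(-1197308961170/1277) = -9774*(-1277/1197308961170) = 6240699/598654480585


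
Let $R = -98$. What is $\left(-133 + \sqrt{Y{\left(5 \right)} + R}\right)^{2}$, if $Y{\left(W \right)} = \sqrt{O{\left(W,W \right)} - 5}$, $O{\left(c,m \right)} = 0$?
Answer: $\left(133 - \sqrt{-98 + i \sqrt{5}}\right)^{2} \approx 17561.0 - 2631.2 i$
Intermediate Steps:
$Y{\left(W \right)} = i \sqrt{5}$ ($Y{\left(W \right)} = \sqrt{0 - 5} = \sqrt{-5} = i \sqrt{5}$)
$\left(-133 + \sqrt{Y{\left(5 \right)} + R}\right)^{2} = \left(-133 + \sqrt{i \sqrt{5} - 98}\right)^{2} = \left(-133 + \sqrt{-98 + i \sqrt{5}}\right)^{2}$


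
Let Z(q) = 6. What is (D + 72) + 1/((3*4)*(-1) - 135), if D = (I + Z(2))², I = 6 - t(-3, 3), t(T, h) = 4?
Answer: 19991/147 ≈ 135.99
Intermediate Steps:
I = 2 (I = 6 - 1*4 = 6 - 4 = 2)
D = 64 (D = (2 + 6)² = 8² = 64)
(D + 72) + 1/((3*4)*(-1) - 135) = (64 + 72) + 1/((3*4)*(-1) - 135) = 136 + 1/(12*(-1) - 135) = 136 + 1/(-12 - 135) = 136 + 1/(-147) = 136 - 1/147 = 19991/147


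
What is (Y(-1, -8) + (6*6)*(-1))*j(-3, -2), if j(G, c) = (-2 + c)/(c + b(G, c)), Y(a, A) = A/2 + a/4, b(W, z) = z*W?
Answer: 161/4 ≈ 40.250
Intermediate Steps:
b(W, z) = W*z
Y(a, A) = A/2 + a/4 (Y(a, A) = A*(½) + a*(¼) = A/2 + a/4)
j(G, c) = (-2 + c)/(c + G*c)
(Y(-1, -8) + (6*6)*(-1))*j(-3, -2) = (((½)*(-8) + (¼)*(-1)) + (6*6)*(-1))*((-2 - 2)/((-2)*(1 - 3))) = ((-4 - ¼) + 36*(-1))*(-½*(-4)/(-2)) = (-17/4 - 36)*(-½*(-½)*(-4)) = -161/4*(-1) = 161/4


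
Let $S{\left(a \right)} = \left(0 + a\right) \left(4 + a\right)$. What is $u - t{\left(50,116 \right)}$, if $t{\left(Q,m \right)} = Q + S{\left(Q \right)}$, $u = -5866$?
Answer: $-8616$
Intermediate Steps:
$S{\left(a \right)} = a \left(4 + a\right)$
$t{\left(Q,m \right)} = Q + Q \left(4 + Q\right)$
$u - t{\left(50,116 \right)} = -5866 - 50 \left(5 + 50\right) = -5866 - 50 \cdot 55 = -5866 - 2750 = -8616$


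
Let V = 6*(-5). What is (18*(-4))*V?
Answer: 2160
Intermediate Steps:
V = -30
(18*(-4))*V = (18*(-4))*(-30) = -72*(-30) = 2160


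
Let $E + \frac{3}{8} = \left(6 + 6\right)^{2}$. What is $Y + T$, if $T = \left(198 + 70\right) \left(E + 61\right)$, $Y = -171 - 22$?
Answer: $\frac{109293}{2} \approx 54647.0$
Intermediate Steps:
$E = \frac{1149}{8}$ ($E = - \frac{3}{8} + \left(6 + 6\right)^{2} = - \frac{3}{8} + 12^{2} = - \frac{3}{8} + 144 = \frac{1149}{8} \approx 143.63$)
$Y = -193$ ($Y = -171 - 22 = -193$)
$T = \frac{109679}{2}$ ($T = \left(198 + 70\right) \left(\frac{1149}{8} + 61\right) = 268 \cdot \frac{1637}{8} = \frac{109679}{2} \approx 54840.0$)
$Y + T = -193 + \frac{109679}{2} = \frac{109293}{2}$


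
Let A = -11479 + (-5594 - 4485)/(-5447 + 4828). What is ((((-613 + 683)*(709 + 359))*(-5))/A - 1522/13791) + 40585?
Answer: 1987271384588543/48926482401 ≈ 40618.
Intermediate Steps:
A = -7095422/619 (A = -11479 - 10079/(-619) = -11479 - 10079*(-1/619) = -11479 + 10079/619 = -7095422/619 ≈ -11463.)
((((-613 + 683)*(709 + 359))*(-5))/A - 1522/13791) + 40585 = ((((-613 + 683)*(709 + 359))*(-5))/(-7095422/619) - 1522/13791) + 40585 = (((70*1068)*(-5))*(-619/7095422) - 1522*1/13791) + 40585 = ((74760*(-5))*(-619/7095422) - 1522/13791) + 40585 = (-373800*(-619/7095422) - 1522/13791) + 40585 = (115691100/3547711 - 1522/13791) + 40585 = 1590096343958/48926482401 + 40585 = 1987271384588543/48926482401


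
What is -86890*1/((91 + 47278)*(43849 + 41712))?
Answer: -86890/4052939009 ≈ -2.1439e-5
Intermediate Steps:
-86890*1/((91 + 47278)*(43849 + 41712)) = -86890/(47369*85561) = -86890/4052939009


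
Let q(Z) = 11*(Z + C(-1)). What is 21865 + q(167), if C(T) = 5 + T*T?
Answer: 23768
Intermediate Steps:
C(T) = 5 + T²
q(Z) = 66 + 11*Z (q(Z) = 11*(Z + (5 + (-1)²)) = 11*(Z + (5 + 1)) = 11*(Z + 6) = 11*(6 + Z) = 66 + 11*Z)
21865 + q(167) = 21865 + (66 + 11*167) = 21865 + (66 + 1837) = 21865 + 1903 = 23768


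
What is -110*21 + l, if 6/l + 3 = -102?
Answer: -80852/35 ≈ -2310.1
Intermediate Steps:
l = -2/35 (l = 6/(-3 - 102) = 6/(-105) = 6*(-1/105) = -2/35 ≈ -0.057143)
-110*21 + l = -110*21 - 2/35 = -2310 - 2/35 = -80852/35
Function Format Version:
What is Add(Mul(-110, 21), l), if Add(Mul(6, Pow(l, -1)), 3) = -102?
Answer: Rational(-80852, 35) ≈ -2310.1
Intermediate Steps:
l = Rational(-2, 35) (l = Mul(6, Pow(Add(-3, -102), -1)) = Mul(6, Pow(-105, -1)) = Mul(6, Rational(-1, 105)) = Rational(-2, 35) ≈ -0.057143)
Add(Mul(-110, 21), l) = Add(Mul(-110, 21), Rational(-2, 35)) = Add(-2310, Rational(-2, 35)) = Rational(-80852, 35)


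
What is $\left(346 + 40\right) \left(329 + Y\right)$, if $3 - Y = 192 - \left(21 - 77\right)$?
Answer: $32424$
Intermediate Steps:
$Y = -245$ ($Y = 3 - \left(192 - \left(21 - 77\right)\right) = 3 - \left(192 - -56\right) = 3 - \left(192 + 56\right) = 3 - 248 = -245$)
$\left(346 + 40\right) \left(329 + Y\right) = \left(346 + 40\right) \left(329 - 245\right) = 386 \cdot 84 = 32424$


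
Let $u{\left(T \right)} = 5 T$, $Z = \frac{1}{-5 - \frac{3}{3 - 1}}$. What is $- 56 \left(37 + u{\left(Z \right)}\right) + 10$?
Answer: $- \frac{26246}{13} \approx -2018.9$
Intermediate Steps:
$Z = - \frac{2}{13}$ ($Z = \frac{1}{-5 - \frac{3}{2}} = \frac{1}{- \frac{13}{2}} = - \frac{2}{13} \approx -0.15385$)
$- 56 \left(37 + u{\left(Z \right)}\right) + 10 = - 56 \left(37 + 5 \left(- \frac{2}{13}\right)\right) + 10 = - 56 \left(37 - \frac{10}{13}\right) + 10 = \left(-56\right) \frac{471}{13} + 10 = - \frac{26376}{13} + 10 = - \frac{26246}{13}$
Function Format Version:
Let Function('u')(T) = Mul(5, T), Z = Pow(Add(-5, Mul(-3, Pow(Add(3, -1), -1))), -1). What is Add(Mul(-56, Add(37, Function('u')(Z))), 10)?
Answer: Rational(-26246, 13) ≈ -2018.9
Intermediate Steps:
Z = Rational(-2, 13) (Z = Pow(Add(-5, Mul(-3, Pow(2, -1))), -1) = Pow(Add(-5, Mul(-3, Rational(1, 2))), -1) = Pow(Add(-5, Rational(-3, 2)), -1) = Pow(Rational(-13, 2), -1) = Rational(-2, 13) ≈ -0.15385)
Add(Mul(-56, Add(37, Function('u')(Z))), 10) = Add(Mul(-56, Add(37, Mul(5, Rational(-2, 13)))), 10) = Add(Mul(-56, Add(37, Rational(-10, 13))), 10) = Add(Mul(-56, Rational(471, 13)), 10) = Add(Rational(-26376, 13), 10) = Rational(-26246, 13)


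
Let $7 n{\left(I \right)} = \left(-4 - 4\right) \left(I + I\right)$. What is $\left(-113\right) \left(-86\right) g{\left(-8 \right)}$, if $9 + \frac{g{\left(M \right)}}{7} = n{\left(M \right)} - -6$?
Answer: $1039826$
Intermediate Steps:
$n{\left(I \right)} = - \frac{16 I}{7}$ ($n{\left(I \right)} = \frac{\left(-4 - 4\right) \left(I + I\right)}{7} = \frac{\left(-8\right) 2 I}{7} = \frac{\left(-16\right) I}{7} = - \frac{16 I}{7}$)
$g{\left(M \right)} = -21 - 16 M$ ($g{\left(M \right)} = -63 + 7 \left(- \frac{16 M}{7} - -6\right) = -63 + 7 \left(- \frac{16 M}{7} + 6\right) = -63 + 7 \left(6 - \frac{16 M}{7}\right) = -63 - \left(-42 + 16 M\right) = -21 - 16 M$)
$\left(-113\right) \left(-86\right) g{\left(-8 \right)} = \left(-113\right) \left(-86\right) \left(-21 - -128\right) = 9718 \left(-21 + 128\right) = 9718 \cdot 107 = 1039826$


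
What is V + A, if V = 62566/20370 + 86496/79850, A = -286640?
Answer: -3330185411867/11618175 ≈ -2.8664e+5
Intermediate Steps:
V = 48270133/11618175 (V = 62566*(1/20370) + 86496*(1/79850) = 4469/1455 + 43248/39925 = 48270133/11618175 ≈ 4.1547)
V + A = 48270133/11618175 - 286640 = -3330185411867/11618175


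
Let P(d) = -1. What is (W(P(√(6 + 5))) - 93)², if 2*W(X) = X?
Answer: 34969/4 ≈ 8742.3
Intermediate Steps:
W(X) = X/2
(W(P(√(6 + 5))) - 93)² = ((½)*(-1) - 93)² = (-½ - 93)² = (-187/2)² = 34969/4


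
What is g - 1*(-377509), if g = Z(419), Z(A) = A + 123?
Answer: 378051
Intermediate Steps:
Z(A) = 123 + A
g = 542 (g = 123 + 419 = 542)
g - 1*(-377509) = 542 - 1*(-377509) = 542 + 377509 = 378051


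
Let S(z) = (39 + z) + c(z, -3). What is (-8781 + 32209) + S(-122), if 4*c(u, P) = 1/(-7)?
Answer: 653659/28 ≈ 23345.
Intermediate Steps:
c(u, P) = -1/28 (c(u, P) = (¼)/(-7) = (¼)*(-⅐) = -1/28)
S(z) = 1091/28 + z (S(z) = (39 + z) - 1/28 = 1091/28 + z)
(-8781 + 32209) + S(-122) = (-8781 + 32209) + (1091/28 - 122) = 23428 - 2325/28 = 653659/28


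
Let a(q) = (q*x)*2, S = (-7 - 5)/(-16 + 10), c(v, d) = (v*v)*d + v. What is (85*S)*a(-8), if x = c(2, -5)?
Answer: 48960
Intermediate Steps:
c(v, d) = v + d*v² (c(v, d) = v²*d + v = d*v² + v = v + d*v²)
x = -18 (x = 2*(1 - 5*2) = 2*(1 - 10) = 2*(-9) = -18)
S = 2 (S = -12/(-6) = -12*(-⅙) = 2)
a(q) = -36*q (a(q) = (q*(-18))*2 = -18*q*2 = -36*q)
(85*S)*a(-8) = (85*2)*(-36*(-8)) = 170*288 = 48960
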